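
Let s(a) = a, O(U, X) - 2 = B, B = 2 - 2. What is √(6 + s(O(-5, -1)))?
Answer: 2*√2 ≈ 2.8284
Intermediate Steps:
B = 0
O(U, X) = 2 (O(U, X) = 2 + 0 = 2)
√(6 + s(O(-5, -1))) = √(6 + 2) = √8 = 2*√2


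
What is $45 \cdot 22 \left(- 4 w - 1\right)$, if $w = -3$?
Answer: $10890$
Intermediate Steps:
$45 \cdot 22 \left(- 4 w - 1\right) = 45 \cdot 22 \left(\left(-4\right) \left(-3\right) - 1\right) = 990 \left(12 - 1\right) = 990 \cdot 11 = 10890$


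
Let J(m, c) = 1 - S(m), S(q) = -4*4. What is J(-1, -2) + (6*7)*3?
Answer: 143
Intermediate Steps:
S(q) = -16
J(m, c) = 17 (J(m, c) = 1 - 1*(-16) = 1 + 16 = 17)
J(-1, -2) + (6*7)*3 = 17 + (6*7)*3 = 17 + 42*3 = 17 + 126 = 143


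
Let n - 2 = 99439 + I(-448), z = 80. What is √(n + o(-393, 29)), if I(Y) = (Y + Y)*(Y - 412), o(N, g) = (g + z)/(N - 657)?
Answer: √38367039522/210 ≈ 932.74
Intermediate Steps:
o(N, g) = (80 + g)/(-657 + N) (o(N, g) = (g + 80)/(N - 657) = (80 + g)/(-657 + N))
I(Y) = 2*Y*(-412 + Y) (I(Y) = (2*Y)*(-412 + Y) = 2*Y*(-412 + Y))
n = 870001 (n = 2 + (99439 + 2*(-448)*(-412 - 448)) = 2 + (99439 + 2*(-448)*(-860)) = 2 + (99439 + 770560) = 2 + 869999 = 870001)
√(n + o(-393, 29)) = √(870001 + (80 + 29)/(-657 - 393)) = √(870001 + 109/(-1050)) = √(870001 - 1/1050*109) = √(870001 - 109/1050) = √(913500941/1050) = √38367039522/210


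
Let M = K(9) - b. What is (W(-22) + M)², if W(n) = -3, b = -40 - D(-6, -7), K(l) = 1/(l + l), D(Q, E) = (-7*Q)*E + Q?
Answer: 22401289/324 ≈ 69140.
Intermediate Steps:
D(Q, E) = Q - 7*E*Q (D(Q, E) = -7*E*Q + Q = Q - 7*E*Q)
K(l) = 1/(2*l)
b = 260 (b = -40 - (-6)*(1 - 7*(-7)) = -40 - (-6)*(1 + 49) = -40 - (-6)*50 = -40 - 1*(-300) = -40 + 300 = 260)
M = -4679/18 (M = (½)/9 - 1*260 = (½)*(⅑) - 260 = 1/18 - 260 = -4679/18 ≈ -259.94)
(W(-22) + M)² = (-3 - 4679/18)² = (-4733/18)² = 22401289/324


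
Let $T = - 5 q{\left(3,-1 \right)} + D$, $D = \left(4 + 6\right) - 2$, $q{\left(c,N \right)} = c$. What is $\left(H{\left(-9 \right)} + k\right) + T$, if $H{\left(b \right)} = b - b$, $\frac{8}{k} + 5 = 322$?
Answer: $- \frac{2211}{317} \approx -6.9748$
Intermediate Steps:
$k = \frac{8}{317}$ ($k = \frac{8}{-5 + 322} = \frac{8}{317} \approx 0.025237$)
$H{\left(b \right)} = 0$
$D = 8$ ($D = 10 - 2 = 8$)
$T = -7$ ($T = \left(-5\right) 3 + 8 = -15 + 8 = -7$)
$\left(H{\left(-9 \right)} + k\right) + T = \left(0 + \frac{8}{317}\right) - 7 = \frac{8}{317} - 7 = - \frac{2211}{317}$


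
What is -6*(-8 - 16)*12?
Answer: 1728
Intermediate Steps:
-6*(-8 - 16)*12 = -6*(-24)*12 = 144*12 = 1728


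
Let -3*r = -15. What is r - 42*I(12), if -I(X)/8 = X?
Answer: 4037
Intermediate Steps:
r = 5 (r = -⅓*(-15) = 5)
I(X) = -8*X
r - 42*I(12) = 5 - (-336)*12 = 5 - 42*(-96) = 5 + 4032 = 4037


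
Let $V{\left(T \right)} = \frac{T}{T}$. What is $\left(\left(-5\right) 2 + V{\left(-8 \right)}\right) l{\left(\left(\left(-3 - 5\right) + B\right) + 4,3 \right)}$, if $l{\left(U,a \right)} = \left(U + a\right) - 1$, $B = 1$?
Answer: $9$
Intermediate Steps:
$V{\left(T \right)} = 1$
$l{\left(U,a \right)} = -1 + U + a$
$\left(\left(-5\right) 2 + V{\left(-8 \right)}\right) l{\left(\left(\left(-3 - 5\right) + B\right) + 4,3 \right)} = \left(\left(-5\right) 2 + 1\right) \left(-1 + \left(\left(\left(-3 - 5\right) + 1\right) + 4\right) + 3\right) = \left(-10 + 1\right) \left(-1 + \left(\left(\left(-3 - 5\right) + 1\right) + 4\right) + 3\right) = - 9 \left(-1 + \left(\left(-8 + 1\right) + 4\right) + 3\right) = - 9 \left(-1 + \left(-7 + 4\right) + 3\right) = - 9 \left(-1 - 3 + 3\right) = \left(-9\right) \left(-1\right) = 9$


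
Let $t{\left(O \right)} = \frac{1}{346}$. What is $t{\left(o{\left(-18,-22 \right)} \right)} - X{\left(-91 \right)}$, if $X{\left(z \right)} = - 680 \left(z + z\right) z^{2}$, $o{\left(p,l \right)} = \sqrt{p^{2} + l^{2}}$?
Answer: $- \frac{354600369759}{346} \approx -1.0249 \cdot 10^{9}$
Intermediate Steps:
$o{\left(p,l \right)} = \sqrt{l^{2} + p^{2}}$
$t{\left(O \right)} = \frac{1}{346}$
$X{\left(z \right)} = - 1360 z^{3}$ ($X{\left(z \right)} = - 680 \cdot 2 z z^{2} = - 1360 z z^{2} = - 1360 z^{3}$)
$t{\left(o{\left(-18,-22 \right)} \right)} - X{\left(-91 \right)} = \frac{1}{346} - - 1360 \left(-91\right)^{3} = \frac{1}{346} - \left(-1360\right) \left(-753571\right) = \frac{1}{346} - 1024856560 = - \frac{354600369759}{346}$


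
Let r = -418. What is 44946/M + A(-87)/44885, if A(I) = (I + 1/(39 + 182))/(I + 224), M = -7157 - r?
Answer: -61080985999184/9158187414155 ≈ -6.6695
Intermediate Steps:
M = -6739 (M = -7157 - 1*(-418) = -7157 + 418 = -6739)
A(I) = (1/221 + I)/(224 + I) (A(I) = (I + 1/221)/(224 + I) = (1/221 + I)/(224 + I))
44946/M + A(-87)/44885 = 44946/(-6739) + ((1/221 - 87)/(224 - 87))/44885 = 44946*(-1/6739) + (-19226/221/137)*(1/44885) = -44946/6739 + ((1/137)*(-19226/221))*(1/44885) = -44946/6739 - 19226/30277*1/44885 = -44946/6739 - 19226/1358983145 = -61080985999184/9158187414155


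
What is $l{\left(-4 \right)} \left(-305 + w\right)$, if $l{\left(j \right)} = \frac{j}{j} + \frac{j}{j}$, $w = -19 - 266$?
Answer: $-1180$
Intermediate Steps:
$w = -285$ ($w = -19 - 266 = -285$)
$l{\left(j \right)} = 2$ ($l{\left(j \right)} = 1 + 1 = 2$)
$l{\left(-4 \right)} \left(-305 + w\right) = 2 \left(-305 - 285\right) = 2 \left(-590\right) = -1180$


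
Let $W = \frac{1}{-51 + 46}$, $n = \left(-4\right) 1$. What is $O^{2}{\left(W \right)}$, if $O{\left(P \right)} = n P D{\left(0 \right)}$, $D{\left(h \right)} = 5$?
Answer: $16$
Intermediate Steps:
$n = -4$
$W = - \frac{1}{5}$ ($W = \frac{1}{-5} = - \frac{1}{5} \approx -0.2$)
$O{\left(P \right)} = - 20 P$ ($O{\left(P \right)} = - 4 P 5 = - 20 P$)
$O^{2}{\left(W \right)} = \left(\left(-20\right) \left(- \frac{1}{5}\right)\right)^{2} = 4^{2} = 16$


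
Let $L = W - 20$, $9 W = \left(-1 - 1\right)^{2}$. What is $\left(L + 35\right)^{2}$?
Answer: $\frac{19321}{81} \approx 238.53$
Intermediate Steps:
$W = \frac{4}{9}$ ($W = \frac{\left(-1 - 1\right)^{2}}{9} = \frac{\left(-2\right)^{2}}{9} = \frac{1}{9} \cdot 4 = \frac{4}{9} \approx 0.44444$)
$L = - \frac{176}{9}$ ($L = \frac{4}{9} - 20 = - \frac{176}{9} \approx -19.556$)
$\left(L + 35\right)^{2} = \left(- \frac{176}{9} + 35\right)^{2} = \left(\frac{139}{9}\right)^{2} = \frac{19321}{81}$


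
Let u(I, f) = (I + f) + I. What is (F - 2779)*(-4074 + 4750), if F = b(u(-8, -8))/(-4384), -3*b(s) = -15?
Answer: -2058950829/1096 ≈ -1.8786e+6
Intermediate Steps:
u(I, f) = f + 2*I
b(s) = 5 (b(s) = -⅓*(-15) = 5)
F = -5/4384 (F = 5/(-4384) = 5*(-1/4384) = -5/4384 ≈ -0.0011405)
(F - 2779)*(-4074 + 4750) = (-5/4384 - 2779)*(-4074 + 4750) = -12183141/4384*676 = -2058950829/1096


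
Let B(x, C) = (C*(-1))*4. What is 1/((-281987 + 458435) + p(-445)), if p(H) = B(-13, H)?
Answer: 1/178228 ≈ 5.6108e-6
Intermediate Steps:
B(x, C) = -4*C (B(x, C) = -C*4 = -4*C)
p(H) = -4*H
1/((-281987 + 458435) + p(-445)) = 1/((-281987 + 458435) - 4*(-445)) = 1/(176448 + 1780) = 1/178228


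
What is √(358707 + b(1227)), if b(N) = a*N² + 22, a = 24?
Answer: 5*√1459657 ≈ 6040.8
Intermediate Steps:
b(N) = 22 + 24*N² (b(N) = 24*N² + 22 = 22 + 24*N²)
√(358707 + b(1227)) = √(358707 + (22 + 24*1227²)) = √(358707 + (22 + 24*1505529)) = √(358707 + (22 + 36132696)) = √(358707 + 36132718) = √36491425 = 5*√1459657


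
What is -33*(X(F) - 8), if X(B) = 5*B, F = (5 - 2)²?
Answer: -1221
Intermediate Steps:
F = 9 (F = 3² = 9)
-33*(X(F) - 8) = -33*(5*9 - 8) = -33*(45 - 8) = -33*37 = -1221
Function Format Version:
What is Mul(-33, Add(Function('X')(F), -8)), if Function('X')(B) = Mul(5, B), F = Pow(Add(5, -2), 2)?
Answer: -1221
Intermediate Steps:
F = 9 (F = Pow(3, 2) = 9)
Mul(-33, Add(Function('X')(F), -8)) = Mul(-33, Add(Mul(5, 9), -8)) = Mul(-33, Add(45, -8)) = Mul(-33, 37) = -1221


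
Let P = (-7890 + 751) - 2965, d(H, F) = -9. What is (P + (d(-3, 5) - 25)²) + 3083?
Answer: -5865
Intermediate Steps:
P = -10104 (P = -7139 - 2965 = -10104)
(P + (d(-3, 5) - 25)²) + 3083 = (-10104 + (-9 - 25)²) + 3083 = (-10104 + (-34)²) + 3083 = (-10104 + 1156) + 3083 = -8948 + 3083 = -5865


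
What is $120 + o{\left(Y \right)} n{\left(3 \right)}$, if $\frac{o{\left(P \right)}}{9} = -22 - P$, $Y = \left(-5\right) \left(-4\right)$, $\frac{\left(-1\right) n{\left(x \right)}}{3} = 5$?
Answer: $5790$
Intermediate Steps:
$n{\left(x \right)} = -15$ ($n{\left(x \right)} = \left(-3\right) 5 = -15$)
$Y = 20$
$o{\left(P \right)} = -198 - 9 P$ ($o{\left(P \right)} = 9 \left(-22 - P\right) = -198 - 9 P$)
$120 + o{\left(Y \right)} n{\left(3 \right)} = 120 + \left(-198 - 180\right) \left(-15\right) = 120 - -5670 = 120 + 5670 = 5790$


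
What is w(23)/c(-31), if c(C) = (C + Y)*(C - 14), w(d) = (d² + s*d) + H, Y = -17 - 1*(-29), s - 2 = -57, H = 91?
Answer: -43/57 ≈ -0.75439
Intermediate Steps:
s = -55 (s = 2 - 57 = -55)
Y = 12 (Y = -17 + 29 = 12)
w(d) = 91 + d² - 55*d (w(d) = (d² - 55*d) + 91 = 91 + d² - 55*d)
c(C) = (-14 + C)*(12 + C) (c(C) = (C + 12)*(C - 14) = (12 + C)*(-14 + C) = (-14 + C)*(12 + C))
w(23)/c(-31) = (91 + 23² - 55*23)/(-168 + (-31)² - 2*(-31)) = (91 + 529 - 1265)/(-168 + 961 + 62) = -645/855 = -645*1/855 = -43/57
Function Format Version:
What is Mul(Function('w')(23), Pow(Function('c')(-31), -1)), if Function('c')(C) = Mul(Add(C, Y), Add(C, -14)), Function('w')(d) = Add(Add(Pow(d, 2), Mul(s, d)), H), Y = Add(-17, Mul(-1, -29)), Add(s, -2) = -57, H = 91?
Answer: Rational(-43, 57) ≈ -0.75439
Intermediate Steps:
s = -55 (s = Add(2, -57) = -55)
Y = 12 (Y = Add(-17, 29) = 12)
Function('w')(d) = Add(91, Pow(d, 2), Mul(-55, d)) (Function('w')(d) = Add(Add(Pow(d, 2), Mul(-55, d)), 91) = Add(91, Pow(d, 2), Mul(-55, d)))
Function('c')(C) = Mul(Add(-14, C), Add(12, C)) (Function('c')(C) = Mul(Add(C, 12), Add(C, -14)) = Mul(Add(12, C), Add(-14, C)) = Mul(Add(-14, C), Add(12, C)))
Mul(Function('w')(23), Pow(Function('c')(-31), -1)) = Mul(Add(91, Pow(23, 2), Mul(-55, 23)), Pow(Add(-168, Pow(-31, 2), Mul(-2, -31)), -1)) = Mul(Add(91, 529, -1265), Pow(Add(-168, 961, 62), -1)) = Mul(-645, Pow(855, -1)) = Mul(-645, Rational(1, 855)) = Rational(-43, 57)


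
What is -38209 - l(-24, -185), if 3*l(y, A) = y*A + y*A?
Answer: -41169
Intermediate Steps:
l(y, A) = 2*A*y/3 (l(y, A) = (y*A + y*A)/3 = (A*y + A*y)/3 = (2*A*y)/3 = 2*A*y/3)
-38209 - l(-24, -185) = -38209 - 2*(-185)*(-24)/3 = -38209 - 1*2960 = -38209 - 2960 = -41169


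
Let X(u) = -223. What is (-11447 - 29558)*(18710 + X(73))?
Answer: -758059435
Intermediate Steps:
(-11447 - 29558)*(18710 + X(73)) = (-11447 - 29558)*(18710 - 223) = -41005*18487 = -758059435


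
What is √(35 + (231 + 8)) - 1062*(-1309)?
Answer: 1390158 + √274 ≈ 1.3902e+6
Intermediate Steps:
√(35 + (231 + 8)) - 1062*(-1309) = √(35 + 239) + 1390158 = √274 + 1390158 = 1390158 + √274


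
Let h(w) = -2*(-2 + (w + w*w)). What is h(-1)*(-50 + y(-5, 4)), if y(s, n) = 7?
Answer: -172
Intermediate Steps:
h(w) = 4 - 2*w - 2*w² (h(w) = -2*(-2 + (w + w²)) = -2*(-2 + w + w²) = 4 - 2*w - 2*w²)
h(-1)*(-50 + y(-5, 4)) = (4 - 2*(-1) - 2*(-1)²)*(-50 + 7) = (4 + 2 - 2*1)*(-43) = (4 + 2 - 2)*(-43) = 4*(-43) = -172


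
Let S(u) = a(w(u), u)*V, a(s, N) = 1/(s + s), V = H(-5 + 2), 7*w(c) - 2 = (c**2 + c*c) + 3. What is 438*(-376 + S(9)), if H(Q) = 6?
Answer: -27493698/167 ≈ -1.6463e+5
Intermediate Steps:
w(c) = 5/7 + 2*c**2/7 (w(c) = 2/7 + ((c**2 + c*c) + 3)/7 = 2/7 + ((c**2 + c**2) + 3)/7 = 2/7 + (2*c**2 + 3)/7 = 2/7 + (3 + 2*c**2)/7 = 2/7 + (3/7 + 2*c**2/7) = 5/7 + 2*c**2/7)
V = 6
a(s, N) = 1/(2*s)
S(u) = 3/(5/7 + 2*u**2/7) (S(u) = (1/(2*(5/7 + 2*u**2/7)))*6 = 3/(5/7 + 2*u**2/7))
438*(-376 + S(9)) = 438*(-376 + 21/(5 + 2*9**2)) = 438*(-376 + 21/(5 + 2*81)) = 438*(-376 + 21/(5 + 162)) = 438*(-376 + 21/167) = 438*(-62771/167) = -27493698/167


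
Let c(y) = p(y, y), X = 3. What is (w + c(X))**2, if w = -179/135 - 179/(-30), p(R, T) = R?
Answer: 4255969/72900 ≈ 58.381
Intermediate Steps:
c(y) = y
w = 1253/270 (w = -179*1/135 - 179*(-1/30) = -179/135 + 179/30 = 1253/270 ≈ 4.6407)
(w + c(X))**2 = (1253/270 + 3)**2 = (2063/270)**2 = 4255969/72900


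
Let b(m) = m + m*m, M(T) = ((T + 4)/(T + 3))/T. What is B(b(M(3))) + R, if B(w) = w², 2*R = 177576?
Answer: 9320639713/104976 ≈ 88788.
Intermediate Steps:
R = 88788 (R = (½)*177576 = 88788)
M(T) = (4 + T)/(T*(3 + T)) (M(T) = ((4 + T)/(3 + T))/T = (4 + T)/(T*(3 + T)))
b(m) = m + m²
B(b(M(3))) + R = (((4 + 3)/(3*(3 + 3)))*(1 + (4 + 3)/(3*(3 + 3))))² + 88788 = (((⅓)*7/6)*(1 + (⅓)*7/6))² + 88788 = (((⅓)*(⅙)*7)*(1 + (⅓)*(⅙)*7))² + 88788 = (7*(1 + 7/18)/18)² + 88788 = ((7/18)*(25/18))² + 88788 = (175/324)² + 88788 = 30625/104976 + 88788 = 9320639713/104976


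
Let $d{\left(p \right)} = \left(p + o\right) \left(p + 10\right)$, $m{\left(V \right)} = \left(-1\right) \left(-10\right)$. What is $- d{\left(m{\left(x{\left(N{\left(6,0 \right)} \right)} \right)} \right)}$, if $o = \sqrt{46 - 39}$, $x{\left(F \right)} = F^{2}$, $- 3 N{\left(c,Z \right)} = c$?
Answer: $-200 - 20 \sqrt{7} \approx -252.92$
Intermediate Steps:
$N{\left(c,Z \right)} = - \frac{c}{3}$
$o = \sqrt{7} \approx 2.6458$
$m{\left(V \right)} = 10$
$d{\left(p \right)} = \left(10 + p\right) \left(p + \sqrt{7}\right)$ ($d{\left(p \right)} = \left(p + \sqrt{7}\right) \left(p + 10\right) = \left(p + \sqrt{7}\right) \left(10 + p\right) = \left(10 + p\right) \left(p + \sqrt{7}\right)$)
$- d{\left(m{\left(x{\left(N{\left(6,0 \right)} \right)} \right)} \right)} = - (10^{2} + 10 \cdot 10 + 10 \sqrt{7} + 10 \sqrt{7}) = - (100 + 100 + 10 \sqrt{7} + 10 \sqrt{7}) = - (200 + 20 \sqrt{7}) = -200 - 20 \sqrt{7}$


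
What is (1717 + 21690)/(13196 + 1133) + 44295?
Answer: 7131758/161 ≈ 44297.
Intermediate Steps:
(1717 + 21690)/(13196 + 1133) + 44295 = 23407/14329 + 44295 = 23407*(1/14329) + 44295 = 263/161 + 44295 = 7131758/161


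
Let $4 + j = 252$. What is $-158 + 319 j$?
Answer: $78954$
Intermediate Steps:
$j = 248$ ($j = -4 + 252 = 248$)
$-158 + 319 j = -158 + 319 \cdot 248 = -158 + 79112 = 78954$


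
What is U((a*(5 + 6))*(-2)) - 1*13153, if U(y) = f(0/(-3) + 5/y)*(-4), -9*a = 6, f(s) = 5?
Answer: -13173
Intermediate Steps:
a = -2/3 (a = -1/9*6 = -2/3 ≈ -0.66667)
U(y) = -20 (U(y) = 5*(-4) = -20)
U((a*(5 + 6))*(-2)) - 1*13153 = -20 - 1*13153 = -20 - 13153 = -13173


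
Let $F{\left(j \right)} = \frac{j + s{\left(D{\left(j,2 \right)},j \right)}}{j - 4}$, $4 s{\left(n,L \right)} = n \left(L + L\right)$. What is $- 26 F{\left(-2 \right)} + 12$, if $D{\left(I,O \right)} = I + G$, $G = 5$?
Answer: $- \frac{29}{3} \approx -9.6667$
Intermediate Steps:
$D{\left(I,O \right)} = 5 + I$ ($D{\left(I,O \right)} = I + 5 = 5 + I$)
$s{\left(n,L \right)} = \frac{L n}{2}$ ($s{\left(n,L \right)} = \frac{n \left(L + L\right)}{4} = \frac{n 2 L}{4} = \frac{2 L n}{4} = \frac{L n}{2}$)
$F{\left(j \right)} = \frac{j + \frac{j \left(5 + j\right)}{2}}{-4 + j}$ ($F{\left(j \right)} = \frac{j + \frac{j \left(5 + j\right)}{2}}{j - 4} = \frac{j + \frac{j \left(5 + j\right)}{2}}{-4 + j}$)
$- 26 F{\left(-2 \right)} + 12 = - 26 \cdot \frac{1}{2} \left(-2\right) \frac{1}{-4 - 2} \left(7 - 2\right) + 12 = - 26 \cdot \frac{1}{2} \left(-2\right) \frac{1}{-6} \cdot 5 + 12 = - 26 \cdot \frac{1}{2} \left(-2\right) \left(- \frac{1}{6}\right) 5 + 12 = \left(-26\right) \frac{5}{6} + 12 = - \frac{65}{3} + 12 = - \frac{29}{3}$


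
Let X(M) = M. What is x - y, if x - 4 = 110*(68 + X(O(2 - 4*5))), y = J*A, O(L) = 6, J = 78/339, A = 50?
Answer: 918972/113 ≈ 8132.5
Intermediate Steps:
J = 26/113 (J = 78*(1/339) = 26/113 ≈ 0.23009)
y = 1300/113 (y = (26/113)*50 = 1300/113 ≈ 11.504)
x = 8144 (x = 4 + 110*(68 + 6) = 4 + 110*74 = 4 + 8140 = 8144)
x - y = 8144 - 1*1300/113 = 8144 - 1300/113 = 918972/113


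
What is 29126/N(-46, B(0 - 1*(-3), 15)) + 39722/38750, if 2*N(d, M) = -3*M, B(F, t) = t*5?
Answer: -44966551/174375 ≈ -257.87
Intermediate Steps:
B(F, t) = 5*t
N(d, M) = -3*M/2 (N(d, M) = (-3*M)/2 = -3*M/2)
29126/N(-46, B(0 - 1*(-3), 15)) + 39722/38750 = 29126/((-15*15/2)) + 39722/38750 = 29126/((-3/2*75)) + 39722*(1/38750) = 29126/(-225/2) + 19861/19375 = 29126*(-2/225) + 19861/19375 = -58252/225 + 19861/19375 = -44966551/174375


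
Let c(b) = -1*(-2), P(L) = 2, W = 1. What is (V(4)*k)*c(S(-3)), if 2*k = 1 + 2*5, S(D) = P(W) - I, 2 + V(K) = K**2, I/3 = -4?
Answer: 154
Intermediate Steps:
I = -12 (I = 3*(-4) = -12)
V(K) = -2 + K**2
S(D) = 14 (S(D) = 2 - 1*(-12) = 2 + 12 = 14)
k = 11/2 (k = (1 + 2*5)/2 = (1 + 10)/2 = (1/2)*11 = 11/2 ≈ 5.5000)
c(b) = 2
(V(4)*k)*c(S(-3)) = ((-2 + 4**2)*(11/2))*2 = ((-2 + 16)*(11/2))*2 = (14*(11/2))*2 = 77*2 = 154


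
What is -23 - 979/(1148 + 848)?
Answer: -46887/1996 ≈ -23.490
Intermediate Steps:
-23 - 979/(1148 + 848) = -23 - 979/1996 = -46887/1996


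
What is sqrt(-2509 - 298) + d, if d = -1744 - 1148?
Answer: -2892 + I*sqrt(2807) ≈ -2892.0 + 52.981*I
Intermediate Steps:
d = -2892
sqrt(-2509 - 298) + d = sqrt(-2509 - 298) - 2892 = sqrt(-2807) - 2892 = I*sqrt(2807) - 2892 = -2892 + I*sqrt(2807)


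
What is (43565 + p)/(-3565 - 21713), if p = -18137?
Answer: -4238/4213 ≈ -1.0059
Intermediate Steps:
(43565 + p)/(-3565 - 21713) = (43565 - 18137)/(-3565 - 21713) = 25428/(-25278) = 25428*(-1/25278) = -4238/4213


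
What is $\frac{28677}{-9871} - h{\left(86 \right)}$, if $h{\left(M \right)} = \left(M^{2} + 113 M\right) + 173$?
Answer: $- \frac{170668654}{9871} \approx -17290.0$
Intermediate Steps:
$h{\left(M \right)} = 173 + M^{2} + 113 M$
$\frac{28677}{-9871} - h{\left(86 \right)} = \frac{28677}{-9871} - \left(173 + 86^{2} + 113 \cdot 86\right) = 28677 \left(- \frac{1}{9871}\right) - \left(173 + 7396 + 9718\right) = - \frac{28677}{9871} - 17287 = - \frac{170668654}{9871}$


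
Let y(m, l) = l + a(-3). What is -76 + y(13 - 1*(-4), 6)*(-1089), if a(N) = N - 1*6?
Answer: 3191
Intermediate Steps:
a(N) = -6 + N (a(N) = N - 6 = -6 + N)
y(m, l) = -9 + l (y(m, l) = l + (-6 - 3) = l - 9 = -9 + l)
-76 + y(13 - 1*(-4), 6)*(-1089) = -76 + (-9 + 6)*(-1089) = -76 - 3*(-1089) = -76 + 3267 = 3191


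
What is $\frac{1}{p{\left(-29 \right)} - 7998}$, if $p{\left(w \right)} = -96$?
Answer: $- \frac{1}{8094} \approx -0.00012355$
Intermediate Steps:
$\frac{1}{p{\left(-29 \right)} - 7998} = \frac{1}{-96 - 7998} = \frac{1}{-8094} = - \frac{1}{8094}$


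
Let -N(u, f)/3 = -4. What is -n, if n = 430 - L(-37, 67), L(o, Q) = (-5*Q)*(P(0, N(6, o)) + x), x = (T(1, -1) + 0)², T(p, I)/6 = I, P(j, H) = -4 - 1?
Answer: -10815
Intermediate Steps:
N(u, f) = 12 (N(u, f) = -3*(-4) = 12)
P(j, H) = -5
T(p, I) = 6*I
x = 36 (x = (6*(-1) + 0)² = (-6 + 0)² = (-6)² = 36)
L(o, Q) = -155*Q (L(o, Q) = (-5*Q)*(-5 + 36) = -5*Q*31 = -155*Q)
n = 10815 (n = 430 - (-155)*67 = 430 - 1*(-10385) = 430 + 10385 = 10815)
-n = -1*10815 = -10815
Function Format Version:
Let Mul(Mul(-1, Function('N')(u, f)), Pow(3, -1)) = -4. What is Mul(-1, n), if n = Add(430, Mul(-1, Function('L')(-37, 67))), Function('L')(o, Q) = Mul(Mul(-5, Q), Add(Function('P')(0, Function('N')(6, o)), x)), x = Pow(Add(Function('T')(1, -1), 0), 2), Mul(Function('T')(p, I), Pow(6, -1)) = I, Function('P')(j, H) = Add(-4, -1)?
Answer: -10815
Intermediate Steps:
Function('N')(u, f) = 12 (Function('N')(u, f) = Mul(-3, -4) = 12)
Function('P')(j, H) = -5
Function('T')(p, I) = Mul(6, I)
x = 36 (x = Pow(Add(Mul(6, -1), 0), 2) = Pow(Add(-6, 0), 2) = Pow(-6, 2) = 36)
Function('L')(o, Q) = Mul(-155, Q) (Function('L')(o, Q) = Mul(Mul(-5, Q), Add(-5, 36)) = Mul(Mul(-5, Q), 31) = Mul(-155, Q))
n = 10815 (n = Add(430, Mul(-1, Mul(-155, 67))) = Add(430, Mul(-1, -10385)) = Add(430, 10385) = 10815)
Mul(-1, n) = Mul(-1, 10815) = -10815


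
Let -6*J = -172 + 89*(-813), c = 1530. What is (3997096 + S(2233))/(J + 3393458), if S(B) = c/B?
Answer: 53553101388/45627507541 ≈ 1.1737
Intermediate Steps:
J = 72529/6 (J = -(-172 + 89*(-813))/6 = -(-172 - 72357)/6 = -⅙*(-72529) = 72529/6 ≈ 12088.)
S(B) = 1530/B
(3997096 + S(2233))/(J + 3393458) = (3997096 + 1530/2233)/(72529/6 + 3393458) = (3997096 + 1530*(1/2233))/(20433277/6) = (3997096 + 1530/2233)*(6/20433277) = (8925516898/2233)*(6/20433277) = 53553101388/45627507541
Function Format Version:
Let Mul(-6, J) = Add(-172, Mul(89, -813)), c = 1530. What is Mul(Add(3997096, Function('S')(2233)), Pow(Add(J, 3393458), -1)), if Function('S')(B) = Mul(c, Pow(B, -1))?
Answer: Rational(53553101388, 45627507541) ≈ 1.1737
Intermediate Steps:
J = Rational(72529, 6) (J = Mul(Rational(-1, 6), Add(-172, Mul(89, -813))) = Mul(Rational(-1, 6), Add(-172, -72357)) = Mul(Rational(-1, 6), -72529) = Rational(72529, 6) ≈ 12088.)
Function('S')(B) = Mul(1530, Pow(B, -1))
Mul(Add(3997096, Function('S')(2233)), Pow(Add(J, 3393458), -1)) = Mul(Add(3997096, Mul(1530, Pow(2233, -1))), Pow(Add(Rational(72529, 6), 3393458), -1)) = Mul(Add(3997096, Mul(1530, Rational(1, 2233))), Pow(Rational(20433277, 6), -1)) = Mul(Add(3997096, Rational(1530, 2233)), Rational(6, 20433277)) = Mul(Rational(8925516898, 2233), Rational(6, 20433277)) = Rational(53553101388, 45627507541)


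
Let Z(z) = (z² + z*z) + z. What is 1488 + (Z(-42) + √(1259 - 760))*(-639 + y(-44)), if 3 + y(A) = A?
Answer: -2389908 - 686*√499 ≈ -2.4052e+6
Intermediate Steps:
Z(z) = z + 2*z² (Z(z) = (z² + z²) + z = 2*z² + z = z + 2*z²)
y(A) = -3 + A
1488 + (Z(-42) + √(1259 - 760))*(-639 + y(-44)) = 1488 + (-42*(1 + 2*(-42)) + √(1259 - 760))*(-639 + (-3 - 44)) = 1488 + (-42*(1 - 84) + √499)*(-639 - 47) = 1488 + (-42*(-83) + √499)*(-686) = 1488 + (3486 + √499)*(-686) = 1488 + (-2391396 - 686*√499) = -2389908 - 686*√499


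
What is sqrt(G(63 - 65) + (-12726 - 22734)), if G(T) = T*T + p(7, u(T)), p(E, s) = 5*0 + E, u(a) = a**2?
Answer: I*sqrt(35449) ≈ 188.28*I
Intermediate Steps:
p(E, s) = E (p(E, s) = 0 + E = E)
G(T) = 7 + T**2 (G(T) = T*T + 7 = T**2 + 7 = 7 + T**2)
sqrt(G(63 - 65) + (-12726 - 22734)) = sqrt((7 + (63 - 65)**2) + (-12726 - 22734)) = sqrt((7 + (-2)**2) - 35460) = sqrt((7 + 4) - 35460) = sqrt(11 - 35460) = sqrt(-35449) = I*sqrt(35449)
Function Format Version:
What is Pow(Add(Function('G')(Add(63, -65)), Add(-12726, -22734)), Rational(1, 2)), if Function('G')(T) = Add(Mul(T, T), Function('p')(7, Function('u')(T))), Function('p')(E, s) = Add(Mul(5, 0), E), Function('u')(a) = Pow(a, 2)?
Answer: Mul(I, Pow(35449, Rational(1, 2))) ≈ Mul(188.28, I)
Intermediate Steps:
Function('p')(E, s) = E (Function('p')(E, s) = Add(0, E) = E)
Function('G')(T) = Add(7, Pow(T, 2)) (Function('G')(T) = Add(Mul(T, T), 7) = Add(Pow(T, 2), 7) = Add(7, Pow(T, 2)))
Pow(Add(Function('G')(Add(63, -65)), Add(-12726, -22734)), Rational(1, 2)) = Pow(Add(Add(7, Pow(Add(63, -65), 2)), Add(-12726, -22734)), Rational(1, 2)) = Pow(Add(Add(7, Pow(-2, 2)), -35460), Rational(1, 2)) = Pow(Add(Add(7, 4), -35460), Rational(1, 2)) = Pow(Add(11, -35460), Rational(1, 2)) = Pow(-35449, Rational(1, 2)) = Mul(I, Pow(35449, Rational(1, 2)))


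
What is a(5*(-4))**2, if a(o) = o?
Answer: 400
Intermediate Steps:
a(5*(-4))**2 = (5*(-4))**2 = (-20)**2 = 400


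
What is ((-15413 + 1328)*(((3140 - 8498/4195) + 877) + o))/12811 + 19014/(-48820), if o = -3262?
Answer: -217305635253693/262369151890 ≈ -828.24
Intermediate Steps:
((-15413 + 1328)*(((3140 - 8498/4195) + 877) + o))/12811 + 19014/(-48820) = ((-15413 + 1328)*(((3140 - 8498/4195) + 877) - 3262))/12811 + 19014/(-48820) = -14085*(((3140 - 8498*1/4195) + 877) - 3262)*(1/12811) + 19014*(-1/48820) = -14085*(((3140 - 8498/4195) + 877) - 3262)*(1/12811) - 9507/24410 = -14085*((13163802/4195 + 877) - 3262)*(1/12811) - 9507/24410 = -14085*(16842817/4195 - 3262)*(1/12811) - 9507/24410 = -14085*3158727/4195*(1/12811) - 9507/24410 = -8898133959/839*1/12811 - 9507/24410 = -8898133959/10748429 - 9507/24410 = -217305635253693/262369151890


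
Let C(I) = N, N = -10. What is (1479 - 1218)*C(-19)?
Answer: -2610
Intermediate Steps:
C(I) = -10
(1479 - 1218)*C(-19) = (1479 - 1218)*(-10) = 261*(-10) = -2610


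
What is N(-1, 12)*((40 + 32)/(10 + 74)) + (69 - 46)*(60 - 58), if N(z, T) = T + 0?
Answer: 394/7 ≈ 56.286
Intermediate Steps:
N(z, T) = T
N(-1, 12)*((40 + 32)/(10 + 74)) + (69 - 46)*(60 - 58) = 12*((40 + 32)/(10 + 74)) + (69 - 46)*(60 - 58) = 12*(72/84) + 23*2 = 12*(72*(1/84)) + 46 = 12*(6/7) + 46 = 72/7 + 46 = 394/7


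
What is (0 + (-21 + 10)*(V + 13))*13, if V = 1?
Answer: -2002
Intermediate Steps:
(0 + (-21 + 10)*(V + 13))*13 = (0 + (-21 + 10)*(1 + 13))*13 = (0 - 11*14)*13 = (0 - 154)*13 = -154*13 = -2002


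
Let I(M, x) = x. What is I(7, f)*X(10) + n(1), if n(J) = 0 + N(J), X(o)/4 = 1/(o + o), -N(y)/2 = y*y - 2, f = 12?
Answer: 22/5 ≈ 4.4000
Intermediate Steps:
N(y) = 4 - 2*y² (N(y) = -2*(y*y - 2) = -2*(y² - 2) = -2*(-2 + y²) = 4 - 2*y²)
X(o) = 2/o (X(o) = 4/(o + o) = 4/((2*o)) = 4*(1/(2*o)) = 2/o)
n(J) = 4 - 2*J² (n(J) = 0 + (4 - 2*J²) = 4 - 2*J²)
I(7, f)*X(10) + n(1) = 12*(2/10) + (4 - 2*1²) = 12*(2*(⅒)) + (4 - 2*1) = 12*(⅕) + (4 - 2) = 12/5 + 2 = 22/5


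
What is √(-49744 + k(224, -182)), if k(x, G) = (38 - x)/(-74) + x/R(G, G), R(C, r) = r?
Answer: I*√11508524807/481 ≈ 223.03*I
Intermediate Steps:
k(x, G) = -19/37 + x/74 + x/G (k(x, G) = (38 - x)/(-74) + x/G = (38 - x)*(-1/74) + x/G = (-19/37 + x/74) + x/G = -19/37 + x/74 + x/G)
√(-49744 + k(224, -182)) = √(-49744 + (224 + (1/74)*(-182)*(-38 + 224))/(-182)) = √(-49744 - (224 + (1/74)*(-182)*186)/182) = √(-49744 - (224 - 16926/37)/182) = √(-49744 - 1/182*(-8638/37)) = √(-49744 + 617/481) = √(-23926247/481) = I*√11508524807/481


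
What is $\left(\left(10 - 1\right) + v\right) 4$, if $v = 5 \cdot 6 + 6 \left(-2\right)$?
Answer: $108$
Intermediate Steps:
$v = 18$ ($v = 30 - 12 = 18$)
$\left(\left(10 - 1\right) + v\right) 4 = \left(\left(10 - 1\right) + 18\right) 4 = \left(9 + 18\right) 4 = 27 \cdot 4 = 108$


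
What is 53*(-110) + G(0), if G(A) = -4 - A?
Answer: -5834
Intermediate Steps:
53*(-110) + G(0) = 53*(-110) + (-4 - 1*0) = -5830 + (-4 + 0) = -5830 - 4 = -5834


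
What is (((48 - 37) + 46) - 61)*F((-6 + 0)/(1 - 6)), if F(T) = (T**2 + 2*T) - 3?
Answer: -84/25 ≈ -3.3600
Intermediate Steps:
F(T) = -3 + T**2 + 2*T
(((48 - 37) + 46) - 61)*F((-6 + 0)/(1 - 6)) = (((48 - 37) + 46) - 61)*(-3 + ((-6 + 0)/(1 - 6))**2 + 2*((-6 + 0)/(1 - 6))) = ((11 + 46) - 61)*(-3 + (-6/(-5))**2 + 2*(-6/(-5))) = (57 - 61)*(-3 + (-6*(-1/5))**2 + 2*(-6*(-1/5))) = -4*(-3 + (6/5)**2 + 2*(6/5)) = -4*(-3 + 36/25 + 12/5) = -4*21/25 = -84/25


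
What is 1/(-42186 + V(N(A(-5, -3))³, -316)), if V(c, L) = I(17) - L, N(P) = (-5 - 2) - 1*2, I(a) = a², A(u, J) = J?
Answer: -1/41581 ≈ -2.4049e-5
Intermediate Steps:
N(P) = -9 (N(P) = -7 - 2 = -9)
V(c, L) = 289 - L (V(c, L) = 17² - L = 289 - L)
1/(-42186 + V(N(A(-5, -3))³, -316)) = 1/(-42186 + (289 - 1*(-316))) = 1/(-42186 + (289 + 316)) = 1/(-42186 + 605) = 1/(-41581) = -1/41581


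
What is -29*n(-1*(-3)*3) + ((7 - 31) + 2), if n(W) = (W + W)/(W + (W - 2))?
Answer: -437/8 ≈ -54.625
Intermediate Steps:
n(W) = 2*W/(-2 + 2*W) (n(W) = (2*W)/(W + (-2 + W)) = (2*W)/(-2 + 2*W) = 2*W/(-2 + 2*W))
-29*n(-1*(-3)*3) + ((7 - 31) + 2) = -29*-1*(-3)*3/(-1 - 1*(-3)*3) + ((7 - 31) + 2) = -29*3*3/(-1 + 3*3) + (-24 + 2) = -261/(-1 + 9) - 22 = -261/8 - 22 = -437/8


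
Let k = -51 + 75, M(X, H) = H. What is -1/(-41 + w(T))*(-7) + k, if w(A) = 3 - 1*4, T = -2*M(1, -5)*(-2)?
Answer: 143/6 ≈ 23.833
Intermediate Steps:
T = -20 (T = -2*(-5)*(-2) = 10*(-2) = -20)
w(A) = -1 (w(A) = 3 - 4 = -1)
k = 24
-1/(-41 + w(T))*(-7) + k = -1/(-41 - 1)*(-7) + 24 = -1/(-42)*(-7) + 24 = -1*(-1/42)*(-7) + 24 = (1/42)*(-7) + 24 = -⅙ + 24 = 143/6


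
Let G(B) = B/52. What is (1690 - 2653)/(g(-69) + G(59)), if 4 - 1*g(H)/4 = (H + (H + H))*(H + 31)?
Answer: 5564/181693 ≈ 0.030623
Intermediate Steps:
g(H) = 16 - 12*H*(31 + H) (g(H) = 16 - 4*(H + (H + H))*(H + 31) = 16 - 4*(H + 2*H)*(31 + H) = 16 - 4*3*H*(31 + H) = 16 - 12*H*(31 + H))
G(B) = B/52 (G(B) = B*(1/52) = B/52)
(1690 - 2653)/(g(-69) + G(59)) = (1690 - 2653)/((16 - 372*(-69) - 12*(-69)²) + (1/52)*59) = -963/((16 + 25668 - 12*4761) + 59/52) = -963/((16 + 25668 - 57132) + 59/52) = -963/(-31448 + 59/52) = -963/(-1635237/52) = -963*(-52/1635237) = 5564/181693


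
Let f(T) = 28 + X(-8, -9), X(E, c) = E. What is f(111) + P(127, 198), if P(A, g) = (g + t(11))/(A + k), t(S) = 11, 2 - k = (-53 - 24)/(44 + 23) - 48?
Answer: 252723/11936 ≈ 21.173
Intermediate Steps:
f(T) = 20 (f(T) = 28 - 8 = 20)
k = 3427/67 (k = 2 - ((-53 - 24)/(44 + 23) - 48) = 2 - (-77/67 - 48) = 2 - 1*(-3293/67) = 2 + 3293/67 = 3427/67 ≈ 51.149)
P(A, g) = (11 + g)/(3427/67 + A) (P(A, g) = (g + 11)/(A + 3427/67) = (11 + g)/(3427/67 + A))
f(111) + P(127, 198) = 20 + 67*(11 + 198)/(3427 + 67*127) = 20 + 67*209/(3427 + 8509) = 20 + 67*209/11936 = 20 + 67*(1/11936)*209 = 20 + 14003/11936 = 252723/11936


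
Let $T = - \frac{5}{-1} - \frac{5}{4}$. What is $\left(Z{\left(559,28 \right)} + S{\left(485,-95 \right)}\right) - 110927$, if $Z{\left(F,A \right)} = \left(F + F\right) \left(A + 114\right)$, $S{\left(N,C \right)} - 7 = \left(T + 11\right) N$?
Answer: $\frac{219959}{4} \approx 54990.0$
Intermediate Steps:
$T = \frac{15}{4}$ ($T = \left(-5\right) \left(-1\right) - \frac{5}{4} = 5 - \frac{5}{4} = \frac{15}{4} \approx 3.75$)
$S{\left(N,C \right)} = 7 + \frac{59 N}{4}$ ($S{\left(N,C \right)} = 7 + \left(\frac{15}{4} + 11\right) N = 7 + \frac{59 N}{4}$)
$Z{\left(F,A \right)} = 2 F \left(114 + A\right)$
$\left(Z{\left(559,28 \right)} + S{\left(485,-95 \right)}\right) - 110927 = \left(2 \cdot 559 \left(114 + 28\right) + \left(7 + \frac{59}{4} \cdot 485\right)\right) - 110927 = \left(2 \cdot 559 \cdot 142 + \left(7 + \frac{28615}{4}\right)\right) - 110927 = \left(158756 + \frac{28643}{4}\right) - 110927 = \frac{663667}{4} - 110927 = \frac{219959}{4}$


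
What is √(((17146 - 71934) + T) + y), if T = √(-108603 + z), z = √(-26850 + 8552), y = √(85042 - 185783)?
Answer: √(-54788 + √(-108603 + I*√18298) + I*√100741) ≈ 1.382 + 234.07*I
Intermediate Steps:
y = I*√100741 (y = √(-100741) = I*√100741 ≈ 317.4*I)
z = I*√18298 (z = √(-18298) = I*√18298 ≈ 135.27*I)
T = √(-108603 + I*√18298) ≈ 0.205 + 329.55*I
√(((17146 - 71934) + T) + y) = √(((17146 - 71934) + √(-108603 + I*√18298)) + I*√100741) = √((-54788 + √(-108603 + I*√18298)) + I*√100741) = √(-54788 + √(-108603 + I*√18298) + I*√100741)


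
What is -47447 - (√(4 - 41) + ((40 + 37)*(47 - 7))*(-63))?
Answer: 146593 - I*√37 ≈ 1.4659e+5 - 6.0828*I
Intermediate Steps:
-47447 - (√(4 - 41) + ((40 + 37)*(47 - 7))*(-63)) = -47447 - (√(-37) + (77*40)*(-63)) = -47447 - (I*√37 + 3080*(-63)) = -47447 - (I*√37 - 194040) = -47447 - (-194040 + I*√37) = -47447 + (194040 - I*√37) = 146593 - I*√37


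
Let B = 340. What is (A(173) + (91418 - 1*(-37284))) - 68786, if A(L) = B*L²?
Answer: 10235776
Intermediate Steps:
A(L) = 340*L²
(A(173) + (91418 - 1*(-37284))) - 68786 = (340*173² + (91418 - 1*(-37284))) - 68786 = (340*29929 + (91418 + 37284)) - 68786 = (10175860 + 128702) - 68786 = 10304562 - 68786 = 10235776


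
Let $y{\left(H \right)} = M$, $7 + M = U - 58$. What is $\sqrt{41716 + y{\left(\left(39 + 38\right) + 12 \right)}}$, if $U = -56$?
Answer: $\sqrt{41595} \approx 203.95$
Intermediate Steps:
$M = -121$ ($M = -7 - 114 = -121$)
$y{\left(H \right)} = -121$
$\sqrt{41716 + y{\left(\left(39 + 38\right) + 12 \right)}} = \sqrt{41716 - 121} = \sqrt{41595}$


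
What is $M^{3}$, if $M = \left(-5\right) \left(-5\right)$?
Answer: $15625$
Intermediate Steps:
$M = 25$
$M^{3} = 25^{3} = 15625$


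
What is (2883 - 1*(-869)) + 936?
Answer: 4688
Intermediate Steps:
(2883 - 1*(-869)) + 936 = (2883 + 869) + 936 = 3752 + 936 = 4688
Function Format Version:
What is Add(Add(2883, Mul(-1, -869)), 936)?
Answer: 4688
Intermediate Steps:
Add(Add(2883, Mul(-1, -869)), 936) = Add(Add(2883, 869), 936) = Add(3752, 936) = 4688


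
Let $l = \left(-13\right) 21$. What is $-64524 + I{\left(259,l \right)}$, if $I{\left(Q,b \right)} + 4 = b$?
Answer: $-64801$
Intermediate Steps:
$l = -273$
$I{\left(Q,b \right)} = -4 + b$
$-64524 + I{\left(259,l \right)} = -64524 - 277 = -64801$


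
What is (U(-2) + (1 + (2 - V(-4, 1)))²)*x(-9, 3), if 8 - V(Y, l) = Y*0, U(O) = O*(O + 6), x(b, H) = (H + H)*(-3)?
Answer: -306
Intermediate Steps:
x(b, H) = -6*H (x(b, H) = (2*H)*(-3) = -6*H)
U(O) = O*(6 + O)
V(Y, l) = 8 (V(Y, l) = 8 - Y*0 = 8 - 1*0 = 8 + 0 = 8)
(U(-2) + (1 + (2 - V(-4, 1)))²)*x(-9, 3) = (-2*(6 - 2) + (1 + (2 - 1*8))²)*(-6*3) = (-2*4 + (1 + (2 - 8))²)*(-18) = (-8 + (1 - 6)²)*(-18) = (-8 + (-5)²)*(-18) = (-8 + 25)*(-18) = 17*(-18) = -306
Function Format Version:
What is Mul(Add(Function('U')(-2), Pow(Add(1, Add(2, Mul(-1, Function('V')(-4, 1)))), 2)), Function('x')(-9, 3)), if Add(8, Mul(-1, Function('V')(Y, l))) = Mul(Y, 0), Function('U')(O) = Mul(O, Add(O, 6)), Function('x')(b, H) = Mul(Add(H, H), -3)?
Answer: -306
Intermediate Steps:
Function('x')(b, H) = Mul(-6, H) (Function('x')(b, H) = Mul(Mul(2, H), -3) = Mul(-6, H))
Function('U')(O) = Mul(O, Add(6, O))
Function('V')(Y, l) = 8 (Function('V')(Y, l) = Add(8, Mul(-1, Mul(Y, 0))) = Add(8, Mul(-1, 0)) = Add(8, 0) = 8)
Mul(Add(Function('U')(-2), Pow(Add(1, Add(2, Mul(-1, Function('V')(-4, 1)))), 2)), Function('x')(-9, 3)) = Mul(Add(Mul(-2, Add(6, -2)), Pow(Add(1, Add(2, Mul(-1, 8))), 2)), Mul(-6, 3)) = Mul(Add(Mul(-2, 4), Pow(Add(1, Add(2, -8)), 2)), -18) = Mul(Add(-8, Pow(Add(1, -6), 2)), -18) = Mul(Add(-8, Pow(-5, 2)), -18) = Mul(Add(-8, 25), -18) = Mul(17, -18) = -306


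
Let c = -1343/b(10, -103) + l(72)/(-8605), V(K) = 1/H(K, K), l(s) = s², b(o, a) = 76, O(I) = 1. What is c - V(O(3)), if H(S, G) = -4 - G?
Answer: -11819703/653980 ≈ -18.073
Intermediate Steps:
V(K) = 1/(-4 - K)
c = -11950499/653980 (c = -1343/76 + 72²/(-8605) = -1343*1/76 + 5184*(-1/8605) = -1343/76 - 5184/8605 = -11950499/653980 ≈ -18.273)
c - V(O(3)) = -11950499/653980 - (-1)/(4 + 1) = -11950499/653980 - (-1)/5 = -11950499/653980 - 1*(-⅕) = -11950499/653980 + ⅕ = -11819703/653980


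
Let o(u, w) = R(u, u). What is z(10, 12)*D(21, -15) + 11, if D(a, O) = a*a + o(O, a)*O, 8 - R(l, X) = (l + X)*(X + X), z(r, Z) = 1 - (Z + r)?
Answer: -290230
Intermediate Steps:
z(r, Z) = 1 - Z - r (z(r, Z) = 1 + (-Z - r) = 1 - Z - r)
R(l, X) = 8 - 2*X*(X + l) (R(l, X) = 8 - (l + X)*(X + X) = 8 - (X + l)*2*X = 8 - 2*X*(X + l))
o(u, w) = 8 - 4*u² (o(u, w) = 8 - 2*u² - 2*u*u = 8 - 2*u² - 2*u² = 8 - 4*u²)
D(a, O) = a² + O*(8 - 4*O²) (D(a, O) = a*a + (8 - 4*O²)*O = a² + O*(8 - 4*O²))
z(10, 12)*D(21, -15) + 11 = (1 - 1*12 - 1*10)*(21² - 4*(-15)*(-2 + (-15)²)) + 11 = (1 - 12 - 10)*(441 - 4*(-15)*(-2 + 225)) + 11 = -21*(441 - 4*(-15)*223) + 11 = -21*(441 + 13380) + 11 = -21*13821 + 11 = -290241 + 11 = -290230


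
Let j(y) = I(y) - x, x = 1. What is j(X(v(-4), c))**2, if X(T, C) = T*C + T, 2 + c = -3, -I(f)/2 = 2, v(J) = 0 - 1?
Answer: 25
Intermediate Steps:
v(J) = -1
I(f) = -4 (I(f) = -2*2 = -4)
c = -5 (c = -2 - 3 = -5)
X(T, C) = T + C*T (X(T, C) = C*T + T = T + C*T)
j(y) = -5 (j(y) = -4 - 1*1 = -4 - 1 = -5)
j(X(v(-4), c))**2 = (-5)**2 = 25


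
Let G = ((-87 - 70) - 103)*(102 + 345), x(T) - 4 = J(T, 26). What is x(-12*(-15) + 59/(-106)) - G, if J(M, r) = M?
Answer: 12338765/106 ≈ 1.1640e+5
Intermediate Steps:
x(T) = 4 + T
G = -116220 (G = (-157 - 103)*447 = -260*447 = -116220)
x(-12*(-15) + 59/(-106)) - G = (4 + (-12*(-15) + 59/(-106))) - 1*(-116220) = (4 + (180 + 59*(-1/106))) + 116220 = (4 + (180 - 59/106)) + 116220 = (4 + 19021/106) + 116220 = 19445/106 + 116220 = 12338765/106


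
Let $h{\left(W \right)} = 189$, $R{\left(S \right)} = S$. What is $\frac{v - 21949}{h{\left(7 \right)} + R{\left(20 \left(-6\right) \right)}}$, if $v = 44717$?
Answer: $\frac{22768}{69} \approx 329.97$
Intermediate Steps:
$\frac{v - 21949}{h{\left(7 \right)} + R{\left(20 \left(-6\right) \right)}} = \frac{44717 - 21949}{189 + 20 \left(-6\right)} = \frac{22768}{189 - 120} = \frac{22768}{69}$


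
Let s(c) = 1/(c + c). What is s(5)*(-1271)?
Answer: -1271/10 ≈ -127.10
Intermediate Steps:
s(c) = 1/(2*c)
s(5)*(-1271) = ((½)/5)*(-1271) = ((½)*(⅕))*(-1271) = (⅒)*(-1271) = -1271/10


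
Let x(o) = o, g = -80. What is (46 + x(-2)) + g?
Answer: -36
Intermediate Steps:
(46 + x(-2)) + g = (46 - 2) - 80 = 44 - 80 = -36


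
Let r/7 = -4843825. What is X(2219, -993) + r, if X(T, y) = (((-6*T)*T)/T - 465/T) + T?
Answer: -75263753995/2219 ≈ -3.3918e+7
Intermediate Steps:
r = -33906775 (r = 7*(-4843825) = -33906775)
X(T, y) = -465/T - 5*T (X(T, y) = ((-6*T**2)/T - 465/T) + T = (-6*T - 465/T) + T = (-465/T - 6*T) + T = -465/T - 5*T)
X(2219, -993) + r = (-465/2219 - 5*2219) - 33906775 = (-465*1/2219 - 11095) - 33906775 = (-465/2219 - 11095) - 33906775 = -24620270/2219 - 33906775 = -75263753995/2219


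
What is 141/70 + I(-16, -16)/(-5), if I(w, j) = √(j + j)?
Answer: 141/70 - 4*I*√2/5 ≈ 2.0143 - 1.1314*I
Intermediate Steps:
I(w, j) = √2*√j (I(w, j) = √(2*j) = √2*√j)
141/70 + I(-16, -16)/(-5) = 141/70 + (√2*√(-16))/(-5) = 141*(1/70) + (√2*(4*I))*(-⅕) = 141/70 + (4*I*√2)*(-⅕) = 141/70 - 4*I*√2/5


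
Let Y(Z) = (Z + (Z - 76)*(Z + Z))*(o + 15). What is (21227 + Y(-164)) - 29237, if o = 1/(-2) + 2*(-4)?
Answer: 502604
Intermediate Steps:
o = -17/2 (o = 1*(-1/2) - 8 = -1/2 - 8 = -17/2 ≈ -8.5000)
Y(Z) = 13*Z/2 + 13*Z*(-76 + Z) (Y(Z) = (Z + (Z - 76)*(Z + Z))*(-17/2 + 15) = (Z + (-76 + Z)*(2*Z))*(13/2) = (Z + 2*Z*(-76 + Z))*(13/2) = 13*Z/2 + 13*Z*(-76 + Z))
(21227 + Y(-164)) - 29237 = (21227 + (13/2)*(-164)*(-151 + 2*(-164))) - 29237 = (21227 + (13/2)*(-164)*(-151 - 328)) - 29237 = (21227 + (13/2)*(-164)*(-479)) - 29237 = (21227 + 510614) - 29237 = 531841 - 29237 = 502604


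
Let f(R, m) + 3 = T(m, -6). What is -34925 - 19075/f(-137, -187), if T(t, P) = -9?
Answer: -400025/12 ≈ -33335.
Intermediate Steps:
f(R, m) = -12 (f(R, m) = -3 - 9 = -12)
-34925 - 19075/f(-137, -187) = -34925 - 19075/(-12) = -34925 - 19075*(-1)/12 = -34925 - 1*(-19075/12) = -34925 + 19075/12 = -400025/12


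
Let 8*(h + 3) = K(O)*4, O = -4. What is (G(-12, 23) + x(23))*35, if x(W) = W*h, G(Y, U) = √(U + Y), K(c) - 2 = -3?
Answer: -5635/2 + 35*√11 ≈ -2701.4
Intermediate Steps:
K(c) = -1 (K(c) = 2 - 3 = -1)
h = -7/2 (h = -3 + (-1*4)/8 = -3 + (⅛)*(-4) = -3 - ½ = -7/2 ≈ -3.5000)
x(W) = -7*W/2 (x(W) = W*(-7/2) = -7*W/2)
(G(-12, 23) + x(23))*35 = (√(23 - 12) - 7/2*23)*35 = (√11 - 161/2)*35 = (-161/2 + √11)*35 = -5635/2 + 35*√11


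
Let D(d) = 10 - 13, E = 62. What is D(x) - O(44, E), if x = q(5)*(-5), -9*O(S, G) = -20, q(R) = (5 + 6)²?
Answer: -47/9 ≈ -5.2222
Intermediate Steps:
q(R) = 121 (q(R) = 11² = 121)
O(S, G) = 20/9 (O(S, G) = -⅑*(-20) = 20/9)
x = -605 (x = 121*(-5) = -605)
D(d) = -3
D(x) - O(44, E) = -3 - 1*20/9 = -3 - 20/9 = -47/9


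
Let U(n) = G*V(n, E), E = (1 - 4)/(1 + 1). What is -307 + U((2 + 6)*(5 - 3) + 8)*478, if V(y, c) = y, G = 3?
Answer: 34109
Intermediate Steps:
E = -3/2 ≈ -1.5000
U(n) = 3*n
-307 + U((2 + 6)*(5 - 3) + 8)*478 = -307 + (3*((2 + 6)*(5 - 3) + 8))*478 = -307 + (3*(8*2 + 8))*478 = -307 + (3*(16 + 8))*478 = -307 + (3*24)*478 = -307 + 72*478 = -307 + 34416 = 34109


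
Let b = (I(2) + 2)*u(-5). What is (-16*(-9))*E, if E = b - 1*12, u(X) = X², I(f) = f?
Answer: 12672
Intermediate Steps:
b = 100 (b = (2 + 2)*(-5)² = 4*25 = 100)
E = 88 (E = 100 - 1*12 = 100 - 12 = 88)
(-16*(-9))*E = -16*(-9)*88 = 144*88 = 12672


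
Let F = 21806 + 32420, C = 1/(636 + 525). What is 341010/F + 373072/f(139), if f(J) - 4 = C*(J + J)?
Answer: 5872235822253/66725093 ≈ 88006.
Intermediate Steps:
C = 1/1161 ≈ 0.00086133
F = 54226
f(J) = 4 + 2*J/1161 (f(J) = 4 + (J + J)/1161 = 4 + (2*J)/1161 = 4 + 2*J/1161)
341010/F + 373072/f(139) = 341010/54226 + 373072/(4 + (2/1161)*139) = 341010*(1/54226) + 373072/(4 + 278/1161) = 170505/27113 + 373072/(4922/1161) = 170505/27113 + 373072*(1161/4922) = 170505/27113 + 216568296/2461 = 5872235822253/66725093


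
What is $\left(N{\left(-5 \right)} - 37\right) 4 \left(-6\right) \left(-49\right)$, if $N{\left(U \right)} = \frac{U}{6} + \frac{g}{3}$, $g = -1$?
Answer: $-44884$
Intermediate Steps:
$N{\left(U \right)} = - \frac{1}{3} + \frac{U}{6}$ ($N{\left(U \right)} = \frac{U}{6} - \frac{1}{3} = - \frac{1}{3} + \frac{U}{6}$)
$\left(N{\left(-5 \right)} - 37\right) 4 \left(-6\right) \left(-49\right) = \left(\left(- \frac{1}{3} + \frac{1}{6} \left(-5\right)\right) - 37\right) 4 \left(-6\right) \left(-49\right) = \left(\left(- \frac{1}{3} - \frac{5}{6}\right) - 37\right) \left(-24\right) \left(-49\right) = \left(- \frac{7}{6} - 37\right) \left(-24\right) \left(-49\right) = \left(- \frac{229}{6}\right) \left(-24\right) \left(-49\right) = 916 \left(-49\right) = -44884$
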